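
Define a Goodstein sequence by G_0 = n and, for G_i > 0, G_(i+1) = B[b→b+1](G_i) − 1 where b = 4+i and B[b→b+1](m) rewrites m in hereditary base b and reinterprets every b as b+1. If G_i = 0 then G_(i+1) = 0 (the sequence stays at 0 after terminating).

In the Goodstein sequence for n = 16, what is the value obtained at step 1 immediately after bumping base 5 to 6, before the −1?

28

step 0: 16 = 4^2; sub 5 for 4: 5^2; = 25; G_1 = 25−1 = 24
step 1: 24 = 4·5 + 4; sub 6 for 5: 4·6 + 4; = 28; G_2 = 28−1 = 27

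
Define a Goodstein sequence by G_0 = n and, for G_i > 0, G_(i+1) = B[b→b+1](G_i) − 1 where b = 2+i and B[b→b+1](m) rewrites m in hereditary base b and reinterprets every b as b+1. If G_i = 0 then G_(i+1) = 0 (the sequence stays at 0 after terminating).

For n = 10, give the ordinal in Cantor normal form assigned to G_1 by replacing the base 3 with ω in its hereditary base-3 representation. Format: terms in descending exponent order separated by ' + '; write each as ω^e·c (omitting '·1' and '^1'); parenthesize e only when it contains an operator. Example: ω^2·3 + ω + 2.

base 2: 10 = 2^(2 + 1) + 2; at 3: 3^(3 + 1) + 3 = 84; next = 83
base 3: 83 = 3^(3 + 1) + 2; at 4: 4^(4 + 1) + 2 = 1026; next = 1025

ω^(ω + 1) + 2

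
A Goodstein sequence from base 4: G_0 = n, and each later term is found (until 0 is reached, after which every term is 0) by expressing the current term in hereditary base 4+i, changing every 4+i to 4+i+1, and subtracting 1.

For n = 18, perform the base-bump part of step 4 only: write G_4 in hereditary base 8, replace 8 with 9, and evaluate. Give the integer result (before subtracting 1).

59

step 0: 18 = 4^2 + 2; sub 5 for 4: 5^2 + 2; = 27; G_1 = 27−1 = 26
step 1: 26 = 5^2 + 1; sub 6 for 5: 6^2 + 1; = 37; G_2 = 37−1 = 36
step 2: 36 = 6^2; sub 7 for 6: 7^2; = 49; G_3 = 49−1 = 48
step 3: 48 = 6·7 + 6; sub 8 for 7: 6·8 + 6; = 54; G_4 = 54−1 = 53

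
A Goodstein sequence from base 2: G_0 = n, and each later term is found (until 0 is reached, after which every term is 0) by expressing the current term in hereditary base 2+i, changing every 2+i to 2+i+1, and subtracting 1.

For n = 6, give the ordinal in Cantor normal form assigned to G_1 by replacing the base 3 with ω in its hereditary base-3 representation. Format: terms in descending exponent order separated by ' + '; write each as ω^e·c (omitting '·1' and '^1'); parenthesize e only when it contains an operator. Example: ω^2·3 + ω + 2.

(0) 6|_2 = 2^2 + 2 ↦ 3^3 + 3|_3 = 30 ⇒ 29
(1) 29|_3 = 3^3 + 2 ↦ 4^4 + 2|_4 = 258 ⇒ 257

ω^ω + 2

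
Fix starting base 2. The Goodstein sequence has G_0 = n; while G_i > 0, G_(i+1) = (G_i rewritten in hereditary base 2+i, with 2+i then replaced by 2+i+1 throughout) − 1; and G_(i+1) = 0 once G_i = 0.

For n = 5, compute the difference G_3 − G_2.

212

G_0 = 5. HB_2(5) = 2^2 + 1. Bump = 28. G_1 = 27.
G_1 = 27. HB_3(27) = 3^3. Bump = 256. G_2 = 255.
G_2 = 255. HB_4(255) = 3·4^3 + 3·4^2 + 3·4 + 3. Bump = 468. G_3 = 467.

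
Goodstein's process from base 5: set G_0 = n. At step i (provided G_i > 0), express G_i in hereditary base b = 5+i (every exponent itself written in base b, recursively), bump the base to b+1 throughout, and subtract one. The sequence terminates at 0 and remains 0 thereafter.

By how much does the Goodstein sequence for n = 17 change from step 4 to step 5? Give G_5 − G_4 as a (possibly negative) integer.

base 5: 17 = 3·5 + 2; at 6: 3·6 + 2 = 20; next = 19
base 6: 19 = 3·6 + 1; at 7: 3·7 + 1 = 22; next = 21
base 7: 21 = 3·7; at 8: 3·8 = 24; next = 23
base 8: 23 = 2·8 + 7; at 9: 2·9 + 7 = 25; next = 24
base 9: 24 = 2·9 + 6; at 10: 2·10 + 6 = 26; next = 25

1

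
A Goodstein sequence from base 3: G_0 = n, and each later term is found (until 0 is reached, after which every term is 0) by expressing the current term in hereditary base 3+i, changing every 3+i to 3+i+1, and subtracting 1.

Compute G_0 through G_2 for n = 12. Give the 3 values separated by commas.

12 —HB3→ 3^2 + 3 —bump→ 4^2 + 4 = 20 —(−1)→ 19
19 —HB4→ 4^2 + 3 —bump→ 5^2 + 3 = 28 —(−1)→ 27

12, 19, 27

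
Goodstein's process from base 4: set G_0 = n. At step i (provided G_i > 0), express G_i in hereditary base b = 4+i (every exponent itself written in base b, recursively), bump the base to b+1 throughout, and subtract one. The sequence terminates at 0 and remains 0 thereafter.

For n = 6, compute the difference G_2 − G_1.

G_0 = 6. HB_4(6) = 4 + 2. Bump = 7. G_1 = 6.
G_1 = 6. HB_5(6) = 5 + 1. Bump = 7. G_2 = 6.

0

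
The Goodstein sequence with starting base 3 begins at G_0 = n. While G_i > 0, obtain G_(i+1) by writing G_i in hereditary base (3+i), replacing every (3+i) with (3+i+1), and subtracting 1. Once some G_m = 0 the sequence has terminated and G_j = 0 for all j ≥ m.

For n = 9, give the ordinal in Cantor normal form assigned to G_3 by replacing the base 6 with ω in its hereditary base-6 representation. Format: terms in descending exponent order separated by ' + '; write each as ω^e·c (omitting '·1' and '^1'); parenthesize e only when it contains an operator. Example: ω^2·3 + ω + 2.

ω·3 + 1

9 —HB3→ 3^2 —bump→ 4^2 = 16 —(−1)→ 15
15 —HB4→ 3·4 + 3 —bump→ 3·5 + 3 = 18 —(−1)→ 17
17 —HB5→ 3·5 + 2 —bump→ 3·6 + 2 = 20 —(−1)→ 19
19 —HB6→ 3·6 + 1 —bump→ 3·7 + 1 = 22 —(−1)→ 21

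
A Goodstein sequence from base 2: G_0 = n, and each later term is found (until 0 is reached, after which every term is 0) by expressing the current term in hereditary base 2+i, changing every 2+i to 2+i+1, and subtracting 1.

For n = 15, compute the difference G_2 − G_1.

G_0 = 15. HB_2(15) = 2^(2 + 1) + 2^2 + 2 + 1. Bump = 112. G_1 = 111.
G_1 = 111. HB_3(111) = 3^(3 + 1) + 3^3 + 3. Bump = 1284. G_2 = 1283.

1172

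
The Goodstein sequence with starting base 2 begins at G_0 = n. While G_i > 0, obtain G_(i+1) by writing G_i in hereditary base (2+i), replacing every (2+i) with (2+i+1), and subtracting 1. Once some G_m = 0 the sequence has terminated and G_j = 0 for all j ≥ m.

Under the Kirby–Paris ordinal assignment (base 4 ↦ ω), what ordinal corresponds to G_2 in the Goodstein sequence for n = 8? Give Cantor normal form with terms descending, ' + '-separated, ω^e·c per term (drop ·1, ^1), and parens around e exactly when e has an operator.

ω^ω·2 + ω^2·2 + ω·2 + 1

G_0 = 8. HB_2(8) = 2^(2 + 1). Bump = 81. G_1 = 80.
G_1 = 80. HB_3(80) = 2·3^3 + 2·3^2 + 2·3 + 2. Bump = 554. G_2 = 553.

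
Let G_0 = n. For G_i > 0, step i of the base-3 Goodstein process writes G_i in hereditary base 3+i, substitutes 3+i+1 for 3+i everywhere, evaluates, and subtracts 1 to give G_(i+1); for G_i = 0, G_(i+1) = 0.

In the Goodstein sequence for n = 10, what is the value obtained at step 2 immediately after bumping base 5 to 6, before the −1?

28

i=0: 10 = 3^2 + 1 (b=3); 3→4: 4^2 + 1 = 17; 17−1 = 16
i=1: 16 = 4^2 (b=4); 4→5: 5^2 = 25; 25−1 = 24
i=2: 24 = 4·5 + 4 (b=5); 5→6: 4·6 + 4 = 28; 28−1 = 27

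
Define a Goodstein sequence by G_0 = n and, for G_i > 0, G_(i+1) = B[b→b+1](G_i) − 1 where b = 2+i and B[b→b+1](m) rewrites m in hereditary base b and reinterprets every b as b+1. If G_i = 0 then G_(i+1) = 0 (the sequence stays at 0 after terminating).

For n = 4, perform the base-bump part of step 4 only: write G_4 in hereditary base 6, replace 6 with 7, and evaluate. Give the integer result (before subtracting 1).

110

(0) 4|_2 = 2^2 ↦ 3^3|_3 = 27 ⇒ 26
(1) 26|_3 = 2·3^2 + 2·3 + 2 ↦ 2·4^2 + 2·4 + 2|_4 = 42 ⇒ 41
(2) 41|_4 = 2·4^2 + 2·4 + 1 ↦ 2·5^2 + 2·5 + 1|_5 = 61 ⇒ 60
(3) 60|_5 = 2·5^2 + 2·5 ↦ 2·6^2 + 2·6|_6 = 84 ⇒ 83
(4) 83|_6 = 2·6^2 + 6 + 5 ↦ 2·7^2 + 7 + 5|_7 = 110 ⇒ 109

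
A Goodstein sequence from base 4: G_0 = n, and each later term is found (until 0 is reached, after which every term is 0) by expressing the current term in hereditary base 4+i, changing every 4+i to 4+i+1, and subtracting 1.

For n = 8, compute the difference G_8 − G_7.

-1

G_0 = 8. HB_4(8) = 2·4. Bump = 10. G_1 = 9.
G_1 = 9. HB_5(9) = 5 + 4. Bump = 10. G_2 = 9.
G_2 = 9. HB_6(9) = 6 + 3. Bump = 10. G_3 = 9.
G_3 = 9. HB_7(9) = 7 + 2. Bump = 10. G_4 = 9.
G_4 = 9. HB_8(9) = 8 + 1. Bump = 10. G_5 = 9.
G_5 = 9. HB_9(9) = 9. Bump = 10. G_6 = 9.
G_6 = 9. HB_10(9) = 9. Bump = 9. G_7 = 8.
G_7 = 8. HB_11(8) = 8. Bump = 8. G_8 = 7.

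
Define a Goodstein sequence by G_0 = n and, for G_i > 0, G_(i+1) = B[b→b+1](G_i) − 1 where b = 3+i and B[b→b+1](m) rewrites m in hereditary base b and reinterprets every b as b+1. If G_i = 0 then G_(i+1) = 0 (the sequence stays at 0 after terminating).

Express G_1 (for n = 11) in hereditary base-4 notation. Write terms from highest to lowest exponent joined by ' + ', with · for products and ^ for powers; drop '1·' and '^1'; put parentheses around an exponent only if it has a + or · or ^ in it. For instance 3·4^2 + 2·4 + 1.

4^2 + 1

11 —HB3→ 3^2 + 2 —bump→ 4^2 + 2 = 18 —(−1)→ 17
17 —HB4→ 4^2 + 1 —bump→ 5^2 + 1 = 26 —(−1)→ 25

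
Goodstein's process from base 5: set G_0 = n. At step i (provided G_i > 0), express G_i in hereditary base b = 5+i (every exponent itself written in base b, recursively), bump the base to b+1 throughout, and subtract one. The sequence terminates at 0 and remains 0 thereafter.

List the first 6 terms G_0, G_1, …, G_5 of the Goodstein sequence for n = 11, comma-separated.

G_0=11  [base 5] 2·5 + 1  →[5↦6]→  2·6 + 1 = 13  −1 ⇒ G_1=12
G_1=12  [base 6] 2·6  →[6↦7]→  2·7 = 14  −1 ⇒ G_2=13
G_2=13  [base 7] 7 + 6  →[7↦8]→  8 + 6 = 14  −1 ⇒ G_3=13
G_3=13  [base 8] 8 + 5  →[8↦9]→  9 + 5 = 14  −1 ⇒ G_4=13
G_4=13  [base 9] 9 + 4  →[9↦10]→  10 + 4 = 14  −1 ⇒ G_5=13

11, 12, 13, 13, 13, 13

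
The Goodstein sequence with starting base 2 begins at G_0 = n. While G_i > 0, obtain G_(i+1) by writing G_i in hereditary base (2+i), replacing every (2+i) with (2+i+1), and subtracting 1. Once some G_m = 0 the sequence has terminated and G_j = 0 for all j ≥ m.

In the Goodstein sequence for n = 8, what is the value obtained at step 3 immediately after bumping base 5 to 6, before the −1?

93396

base 2: 8 = 2^(2 + 1); at 3: 3^(3 + 1) = 81; next = 80
base 3: 80 = 2·3^3 + 2·3^2 + 2·3 + 2; at 4: 2·4^4 + 2·4^2 + 2·4 + 2 = 554; next = 553
base 4: 553 = 2·4^4 + 2·4^2 + 2·4 + 1; at 5: 2·5^5 + 2·5^2 + 2·5 + 1 = 6311; next = 6310
base 5: 6310 = 2·5^5 + 2·5^2 + 2·5; at 6: 2·6^6 + 2·6^2 + 2·6 = 93396; next = 93395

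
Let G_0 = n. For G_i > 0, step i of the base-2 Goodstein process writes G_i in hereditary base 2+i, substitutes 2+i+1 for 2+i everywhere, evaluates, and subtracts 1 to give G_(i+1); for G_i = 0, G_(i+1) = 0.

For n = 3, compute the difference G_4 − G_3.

[0] 3 ≡ 2 + 1 (base 2). Lift 3: 4. −1: 3.
[1] 3 ≡ 3 (base 3). Lift 4: 4. −1: 3.
[2] 3 ≡ 3 (base 4). Lift 5: 3. −1: 2.
[3] 2 ≡ 2 (base 5). Lift 6: 2. −1: 1.

-1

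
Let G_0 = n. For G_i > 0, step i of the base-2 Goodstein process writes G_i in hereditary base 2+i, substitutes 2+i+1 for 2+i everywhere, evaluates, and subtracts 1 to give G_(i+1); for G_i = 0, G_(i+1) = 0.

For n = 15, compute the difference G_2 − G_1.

1172

(0) 15|_2 = 2^(2 + 1) + 2^2 + 2 + 1 ↦ 3^(3 + 1) + 3^3 + 3 + 1|_3 = 112 ⇒ 111
(1) 111|_3 = 3^(3 + 1) + 3^3 + 3 ↦ 4^(4 + 1) + 4^4 + 4|_4 = 1284 ⇒ 1283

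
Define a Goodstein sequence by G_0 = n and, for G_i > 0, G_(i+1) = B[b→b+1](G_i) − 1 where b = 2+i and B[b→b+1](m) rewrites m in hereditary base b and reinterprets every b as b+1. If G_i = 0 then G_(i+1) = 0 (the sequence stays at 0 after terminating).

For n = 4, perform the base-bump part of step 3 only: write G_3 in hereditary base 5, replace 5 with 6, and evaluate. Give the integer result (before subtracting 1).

84

G_0 = 4. HB_2(4) = 2^2. Bump = 27. G_1 = 26.
G_1 = 26. HB_3(26) = 2·3^2 + 2·3 + 2. Bump = 42. G_2 = 41.
G_2 = 41. HB_4(41) = 2·4^2 + 2·4 + 1. Bump = 61. G_3 = 60.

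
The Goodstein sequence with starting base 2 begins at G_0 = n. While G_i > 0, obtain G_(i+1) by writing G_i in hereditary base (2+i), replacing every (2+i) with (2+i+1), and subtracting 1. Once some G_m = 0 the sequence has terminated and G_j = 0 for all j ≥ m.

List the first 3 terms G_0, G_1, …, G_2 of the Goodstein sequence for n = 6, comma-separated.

[0] 6 ≡ 2^2 + 2 (base 2). Lift 3: 30. −1: 29.
[1] 29 ≡ 3^3 + 2 (base 3). Lift 4: 258. −1: 257.

6, 29, 257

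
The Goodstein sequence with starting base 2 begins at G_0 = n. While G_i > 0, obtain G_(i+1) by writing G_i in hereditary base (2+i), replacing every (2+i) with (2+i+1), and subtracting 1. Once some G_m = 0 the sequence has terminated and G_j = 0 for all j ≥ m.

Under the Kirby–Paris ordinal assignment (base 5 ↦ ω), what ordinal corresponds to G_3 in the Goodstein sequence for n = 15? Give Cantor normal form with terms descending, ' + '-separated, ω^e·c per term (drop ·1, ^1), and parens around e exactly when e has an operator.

ω^(ω + 1) + ω^ω + 2

step 0: 15 = 2^(2 + 1) + 2^2 + 2 + 1; sub 3 for 2: 3^(3 + 1) + 3^3 + 3 + 1; = 112; G_1 = 112−1 = 111
step 1: 111 = 3^(3 + 1) + 3^3 + 3; sub 4 for 3: 4^(4 + 1) + 4^4 + 4; = 1284; G_2 = 1284−1 = 1283
step 2: 1283 = 4^(4 + 1) + 4^4 + 3; sub 5 for 4: 5^(5 + 1) + 5^5 + 3; = 18753; G_3 = 18753−1 = 18752
step 3: 18752 = 5^(5 + 1) + 5^5 + 2; sub 6 for 5: 6^(6 + 1) + 6^6 + 2; = 326594; G_4 = 326594−1 = 326593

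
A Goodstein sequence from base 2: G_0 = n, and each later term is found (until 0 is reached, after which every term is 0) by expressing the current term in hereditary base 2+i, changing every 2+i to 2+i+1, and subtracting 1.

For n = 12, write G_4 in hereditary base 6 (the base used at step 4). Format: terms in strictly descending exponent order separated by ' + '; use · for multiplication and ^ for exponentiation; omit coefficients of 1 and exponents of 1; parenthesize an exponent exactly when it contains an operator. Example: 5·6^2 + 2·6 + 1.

G_0=12  [base 2] 2^(2 + 1) + 2^2  →[2↦3]→  3^(3 + 1) + 3^3 = 108  −1 ⇒ G_1=107
G_1=107  [base 3] 3^(3 + 1) + 2·3^2 + 2·3 + 2  →[3↦4]→  4^(4 + 1) + 2·4^2 + 2·4 + 2 = 1066  −1 ⇒ G_2=1065
G_2=1065  [base 4] 4^(4 + 1) + 2·4^2 + 2·4 + 1  →[4↦5]→  5^(5 + 1) + 2·5^2 + 2·5 + 1 = 15686  −1 ⇒ G_3=15685
G_3=15685  [base 5] 5^(5 + 1) + 2·5^2 + 2·5  →[5↦6]→  6^(6 + 1) + 2·6^2 + 2·6 = 280020  −1 ⇒ G_4=280019
G_4=280019  [base 6] 6^(6 + 1) + 2·6^2 + 6 + 5  →[6↦7]→  7^(7 + 1) + 2·7^2 + 7 + 5 = 5764911  −1 ⇒ G_5=5764910

6^(6 + 1) + 2·6^2 + 6 + 5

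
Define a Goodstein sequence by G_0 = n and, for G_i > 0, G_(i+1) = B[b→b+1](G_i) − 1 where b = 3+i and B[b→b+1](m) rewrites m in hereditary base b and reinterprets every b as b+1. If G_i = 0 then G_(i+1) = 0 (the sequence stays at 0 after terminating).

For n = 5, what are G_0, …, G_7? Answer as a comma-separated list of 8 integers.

5, 5, 5, 5, 4, 3, 2, 1

G_0 = 5. HB_3(5) = 3 + 2. Bump = 6. G_1 = 5.
G_1 = 5. HB_4(5) = 4 + 1. Bump = 6. G_2 = 5.
G_2 = 5. HB_5(5) = 5. Bump = 6. G_3 = 5.
G_3 = 5. HB_6(5) = 5. Bump = 5. G_4 = 4.
G_4 = 4. HB_7(4) = 4. Bump = 4. G_5 = 3.
G_5 = 3. HB_8(3) = 3. Bump = 3. G_6 = 2.
G_6 = 2. HB_9(2) = 2. Bump = 2. G_7 = 1.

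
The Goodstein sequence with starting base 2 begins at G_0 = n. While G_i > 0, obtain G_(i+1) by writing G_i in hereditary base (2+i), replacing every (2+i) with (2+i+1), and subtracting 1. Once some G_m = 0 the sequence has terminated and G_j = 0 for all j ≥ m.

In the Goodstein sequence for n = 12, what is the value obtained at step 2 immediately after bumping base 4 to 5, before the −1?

base 2: 12 = 2^(2 + 1) + 2^2; at 3: 3^(3 + 1) + 3^3 = 108; next = 107
base 3: 107 = 3^(3 + 1) + 2·3^2 + 2·3 + 2; at 4: 4^(4 + 1) + 2·4^2 + 2·4 + 2 = 1066; next = 1065
base 4: 1065 = 4^(4 + 1) + 2·4^2 + 2·4 + 1; at 5: 5^(5 + 1) + 2·5^2 + 2·5 + 1 = 15686; next = 15685

15686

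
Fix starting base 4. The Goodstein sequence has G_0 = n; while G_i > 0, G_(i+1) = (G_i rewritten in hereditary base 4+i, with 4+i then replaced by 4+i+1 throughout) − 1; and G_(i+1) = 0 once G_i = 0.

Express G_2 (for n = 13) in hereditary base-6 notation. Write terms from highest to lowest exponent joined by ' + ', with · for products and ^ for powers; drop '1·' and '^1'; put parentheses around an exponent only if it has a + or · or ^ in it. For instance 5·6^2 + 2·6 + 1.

2·6 + 5

step 0: 13 = 3·4 + 1; sub 5 for 4: 3·5 + 1; = 16; G_1 = 16−1 = 15
step 1: 15 = 3·5; sub 6 for 5: 3·6; = 18; G_2 = 18−1 = 17
step 2: 17 = 2·6 + 5; sub 7 for 6: 2·7 + 5; = 19; G_3 = 19−1 = 18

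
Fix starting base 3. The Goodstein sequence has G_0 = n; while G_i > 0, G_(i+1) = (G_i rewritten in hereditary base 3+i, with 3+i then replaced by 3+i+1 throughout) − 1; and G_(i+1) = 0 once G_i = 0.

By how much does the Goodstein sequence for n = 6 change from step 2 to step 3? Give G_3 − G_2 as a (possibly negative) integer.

0

(0) 6|_3 = 2·3 ↦ 2·4|_4 = 8 ⇒ 7
(1) 7|_4 = 4 + 3 ↦ 5 + 3|_5 = 8 ⇒ 7
(2) 7|_5 = 5 + 2 ↦ 6 + 2|_6 = 8 ⇒ 7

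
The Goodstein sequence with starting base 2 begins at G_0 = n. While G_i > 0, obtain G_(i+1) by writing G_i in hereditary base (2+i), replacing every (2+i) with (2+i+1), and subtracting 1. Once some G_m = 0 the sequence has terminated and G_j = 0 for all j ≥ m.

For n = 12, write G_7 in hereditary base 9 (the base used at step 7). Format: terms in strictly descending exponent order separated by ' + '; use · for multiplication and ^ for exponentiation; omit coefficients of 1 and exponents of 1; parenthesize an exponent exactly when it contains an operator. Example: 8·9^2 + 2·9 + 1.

G_0 = 12. HB_2(12) = 2^(2 + 1) + 2^2. Bump = 108. G_1 = 107.
G_1 = 107. HB_3(107) = 3^(3 + 1) + 2·3^2 + 2·3 + 2. Bump = 1066. G_2 = 1065.
G_2 = 1065. HB_4(1065) = 4^(4 + 1) + 2·4^2 + 2·4 + 1. Bump = 15686. G_3 = 15685.
G_3 = 15685. HB_5(15685) = 5^(5 + 1) + 2·5^2 + 2·5. Bump = 280020. G_4 = 280019.
G_4 = 280019. HB_6(280019) = 6^(6 + 1) + 2·6^2 + 6 + 5. Bump = 5764911. G_5 = 5764910.
G_5 = 5764910. HB_7(5764910) = 7^(7 + 1) + 2·7^2 + 7 + 4. Bump = 134217868. G_6 = 134217867.
G_6 = 134217867. HB_8(134217867) = 8^(8 + 1) + 2·8^2 + 8 + 3. Bump = 3486784575. G_7 = 3486784574.
G_7 = 3486784574. HB_9(3486784574) = 9^(9 + 1) + 2·9^2 + 9 + 2. Bump = 100000000212. G_8 = 100000000211.

9^(9 + 1) + 2·9^2 + 9 + 2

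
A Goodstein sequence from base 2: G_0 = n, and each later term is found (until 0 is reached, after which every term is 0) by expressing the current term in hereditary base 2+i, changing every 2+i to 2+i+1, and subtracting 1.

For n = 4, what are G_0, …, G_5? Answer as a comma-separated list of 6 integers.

4 —HB2→ 2^2 —bump→ 3^3 = 27 —(−1)→ 26
26 —HB3→ 2·3^2 + 2·3 + 2 —bump→ 2·4^2 + 2·4 + 2 = 42 —(−1)→ 41
41 —HB4→ 2·4^2 + 2·4 + 1 —bump→ 2·5^2 + 2·5 + 1 = 61 —(−1)→ 60
60 —HB5→ 2·5^2 + 2·5 —bump→ 2·6^2 + 2·6 = 84 —(−1)→ 83
83 —HB6→ 2·6^2 + 6 + 5 —bump→ 2·7^2 + 7 + 5 = 110 —(−1)→ 109

4, 26, 41, 60, 83, 109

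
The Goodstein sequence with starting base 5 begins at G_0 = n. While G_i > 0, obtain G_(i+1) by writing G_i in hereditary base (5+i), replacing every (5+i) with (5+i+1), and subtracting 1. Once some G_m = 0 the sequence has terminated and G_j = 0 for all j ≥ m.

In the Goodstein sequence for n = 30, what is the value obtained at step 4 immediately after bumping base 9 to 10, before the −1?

30 —HB5→ 5^2 + 5 —bump→ 6^2 + 6 = 42 —(−1)→ 41
41 —HB6→ 6^2 + 5 —bump→ 7^2 + 5 = 54 —(−1)→ 53
53 —HB7→ 7^2 + 4 —bump→ 8^2 + 4 = 68 —(−1)→ 67
67 —HB8→ 8^2 + 3 —bump→ 9^2 + 3 = 84 —(−1)→ 83
83 —HB9→ 9^2 + 2 —bump→ 10^2 + 2 = 102 —(−1)→ 101

102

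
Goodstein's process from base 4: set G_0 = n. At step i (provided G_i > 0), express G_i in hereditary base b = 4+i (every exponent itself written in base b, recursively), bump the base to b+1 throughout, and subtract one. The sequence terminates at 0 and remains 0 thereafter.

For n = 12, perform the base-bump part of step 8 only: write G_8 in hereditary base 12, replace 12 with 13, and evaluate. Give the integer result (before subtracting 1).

20

i=0: 12 = 3·4 (b=4); 4→5: 3·5 = 15; 15−1 = 14
i=1: 14 = 2·5 + 4 (b=5); 5→6: 2·6 + 4 = 16; 16−1 = 15
i=2: 15 = 2·6 + 3 (b=6); 6→7: 2·7 + 3 = 17; 17−1 = 16
i=3: 16 = 2·7 + 2 (b=7); 7→8: 2·8 + 2 = 18; 18−1 = 17
i=4: 17 = 2·8 + 1 (b=8); 8→9: 2·9 + 1 = 19; 19−1 = 18
i=5: 18 = 2·9 (b=9); 9→10: 2·10 = 20; 20−1 = 19
i=6: 19 = 10 + 9 (b=10); 10→11: 11 + 9 = 20; 20−1 = 19
i=7: 19 = 11 + 8 (b=11); 11→12: 12 + 8 = 20; 20−1 = 19
i=8: 19 = 12 + 7 (b=12); 12→13: 13 + 7 = 20; 20−1 = 19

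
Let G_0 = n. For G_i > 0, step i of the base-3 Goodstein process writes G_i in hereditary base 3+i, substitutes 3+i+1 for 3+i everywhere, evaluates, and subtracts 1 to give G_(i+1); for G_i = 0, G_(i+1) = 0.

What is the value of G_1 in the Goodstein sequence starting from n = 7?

base 3: 7 = 2·3 + 1; at 4: 2·4 + 1 = 9; next = 8
base 4: 8 = 2·4; at 5: 2·5 = 10; next = 9

8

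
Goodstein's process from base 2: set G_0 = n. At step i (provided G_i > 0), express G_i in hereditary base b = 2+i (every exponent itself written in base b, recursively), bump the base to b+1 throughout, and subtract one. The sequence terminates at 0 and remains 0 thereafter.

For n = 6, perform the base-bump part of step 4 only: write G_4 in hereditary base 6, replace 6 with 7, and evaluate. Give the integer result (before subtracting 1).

98040

G_0=6  [base 2] 2^2 + 2  →[2↦3]→  3^3 + 3 = 30  −1 ⇒ G_1=29
G_1=29  [base 3] 3^3 + 2  →[3↦4]→  4^4 + 2 = 258  −1 ⇒ G_2=257
G_2=257  [base 4] 4^4 + 1  →[4↦5]→  5^5 + 1 = 3126  −1 ⇒ G_3=3125
G_3=3125  [base 5] 5^5  →[5↦6]→  6^6 = 46656  −1 ⇒ G_4=46655
G_4=46655  [base 6] 5·6^5 + 5·6^4 + 5·6^3 + 5·6^2 + 5·6 + 5  →[6↦7]→  5·7^5 + 5·7^4 + 5·7^3 + 5·7^2 + 5·7 + 5 = 98040  −1 ⇒ G_5=98039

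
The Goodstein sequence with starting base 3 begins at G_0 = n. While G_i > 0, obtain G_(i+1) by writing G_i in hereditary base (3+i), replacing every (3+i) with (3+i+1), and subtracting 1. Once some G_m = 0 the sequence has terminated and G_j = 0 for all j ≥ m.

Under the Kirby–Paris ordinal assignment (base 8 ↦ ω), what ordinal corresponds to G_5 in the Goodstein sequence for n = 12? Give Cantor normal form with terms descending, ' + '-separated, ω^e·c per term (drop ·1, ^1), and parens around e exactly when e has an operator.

i=0: 12 = 3^2 + 3 (b=3); 3→4: 4^2 + 4 = 20; 20−1 = 19
i=1: 19 = 4^2 + 3 (b=4); 4→5: 5^2 + 3 = 28; 28−1 = 27
i=2: 27 = 5^2 + 2 (b=5); 5→6: 6^2 + 2 = 38; 38−1 = 37
i=3: 37 = 6^2 + 1 (b=6); 6→7: 7^2 + 1 = 50; 50−1 = 49
i=4: 49 = 7^2 (b=7); 7→8: 8^2 = 64; 64−1 = 63

ω·7 + 7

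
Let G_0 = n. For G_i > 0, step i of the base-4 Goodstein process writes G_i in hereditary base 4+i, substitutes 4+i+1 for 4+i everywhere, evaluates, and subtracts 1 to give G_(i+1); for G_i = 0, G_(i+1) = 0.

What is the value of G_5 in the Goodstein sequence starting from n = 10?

(0) 10|_4 = 2·4 + 2 ↦ 2·5 + 2|_5 = 12 ⇒ 11
(1) 11|_5 = 2·5 + 1 ↦ 2·6 + 1|_6 = 13 ⇒ 12
(2) 12|_6 = 2·6 ↦ 2·7|_7 = 14 ⇒ 13
(3) 13|_7 = 7 + 6 ↦ 8 + 6|_8 = 14 ⇒ 13
(4) 13|_8 = 8 + 5 ↦ 9 + 5|_9 = 14 ⇒ 13
(5) 13|_9 = 9 + 4 ↦ 10 + 4|_10 = 14 ⇒ 13

13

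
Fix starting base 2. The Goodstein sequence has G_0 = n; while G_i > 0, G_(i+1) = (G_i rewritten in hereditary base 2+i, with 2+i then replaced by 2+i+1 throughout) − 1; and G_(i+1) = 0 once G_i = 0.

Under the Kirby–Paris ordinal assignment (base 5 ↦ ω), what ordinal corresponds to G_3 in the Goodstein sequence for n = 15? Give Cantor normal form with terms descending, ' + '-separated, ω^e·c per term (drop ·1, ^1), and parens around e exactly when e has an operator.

ω^(ω + 1) + ω^ω + 2

base 2: 15 = 2^(2 + 1) + 2^2 + 2 + 1; at 3: 3^(3 + 1) + 3^3 + 3 + 1 = 112; next = 111
base 3: 111 = 3^(3 + 1) + 3^3 + 3; at 4: 4^(4 + 1) + 4^4 + 4 = 1284; next = 1283
base 4: 1283 = 4^(4 + 1) + 4^4 + 3; at 5: 5^(5 + 1) + 5^5 + 3 = 18753; next = 18752
base 5: 18752 = 5^(5 + 1) + 5^5 + 2; at 6: 6^(6 + 1) + 6^6 + 2 = 326594; next = 326593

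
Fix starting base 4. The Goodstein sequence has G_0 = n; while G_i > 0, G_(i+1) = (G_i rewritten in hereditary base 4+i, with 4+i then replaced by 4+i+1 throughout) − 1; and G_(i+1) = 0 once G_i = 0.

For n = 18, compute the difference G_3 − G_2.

base 4: 18 = 4^2 + 2; at 5: 5^2 + 2 = 27; next = 26
base 5: 26 = 5^2 + 1; at 6: 6^2 + 1 = 37; next = 36
base 6: 36 = 6^2; at 7: 7^2 = 49; next = 48

12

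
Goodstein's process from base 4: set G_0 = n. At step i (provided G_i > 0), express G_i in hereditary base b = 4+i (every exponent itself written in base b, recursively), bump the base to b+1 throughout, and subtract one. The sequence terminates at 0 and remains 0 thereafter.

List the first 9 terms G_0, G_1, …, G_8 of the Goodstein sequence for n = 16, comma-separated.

16, 24, 27, 30, 33, 36, 39, 41, 43

[0] 16 ≡ 4^2 (base 4). Lift 5: 25. −1: 24.
[1] 24 ≡ 4·5 + 4 (base 5). Lift 6: 28. −1: 27.
[2] 27 ≡ 4·6 + 3 (base 6). Lift 7: 31. −1: 30.
[3] 30 ≡ 4·7 + 2 (base 7). Lift 8: 34. −1: 33.
[4] 33 ≡ 4·8 + 1 (base 8). Lift 9: 37. −1: 36.
[5] 36 ≡ 4·9 (base 9). Lift 10: 40. −1: 39.
[6] 39 ≡ 3·10 + 9 (base 10). Lift 11: 42. −1: 41.
[7] 41 ≡ 3·11 + 8 (base 11). Lift 12: 44. −1: 43.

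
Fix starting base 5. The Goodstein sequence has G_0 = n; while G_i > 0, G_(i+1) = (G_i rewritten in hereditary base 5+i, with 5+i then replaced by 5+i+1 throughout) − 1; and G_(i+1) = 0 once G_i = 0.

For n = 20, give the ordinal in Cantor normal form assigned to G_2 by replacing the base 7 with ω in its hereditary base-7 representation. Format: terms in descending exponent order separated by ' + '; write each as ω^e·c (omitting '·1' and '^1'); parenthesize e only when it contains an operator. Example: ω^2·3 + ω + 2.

[0] 20 ≡ 4·5 (base 5). Lift 6: 24. −1: 23.
[1] 23 ≡ 3·6 + 5 (base 6). Lift 7: 26. −1: 25.
[2] 25 ≡ 3·7 + 4 (base 7). Lift 8: 28. −1: 27.

ω·3 + 4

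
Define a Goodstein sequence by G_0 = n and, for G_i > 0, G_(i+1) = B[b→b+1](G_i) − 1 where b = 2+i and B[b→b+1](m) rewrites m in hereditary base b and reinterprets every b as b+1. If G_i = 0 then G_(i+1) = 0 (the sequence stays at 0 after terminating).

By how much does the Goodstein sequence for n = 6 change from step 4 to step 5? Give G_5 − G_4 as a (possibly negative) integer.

i=0: 6 = 2^2 + 2 (b=2); 2→3: 3^3 + 3 = 30; 30−1 = 29
i=1: 29 = 3^3 + 2 (b=3); 3→4: 4^4 + 2 = 258; 258−1 = 257
i=2: 257 = 4^4 + 1 (b=4); 4→5: 5^5 + 1 = 3126; 3126−1 = 3125
i=3: 3125 = 5^5 (b=5); 5→6: 6^6 = 46656; 46656−1 = 46655
i=4: 46655 = 5·6^5 + 5·6^4 + 5·6^3 + 5·6^2 + 5·6 + 5 (b=6); 6→7: 5·7^5 + 5·7^4 + 5·7^3 + 5·7^2 + 5·7 + 5 = 98040; 98040−1 = 98039

51384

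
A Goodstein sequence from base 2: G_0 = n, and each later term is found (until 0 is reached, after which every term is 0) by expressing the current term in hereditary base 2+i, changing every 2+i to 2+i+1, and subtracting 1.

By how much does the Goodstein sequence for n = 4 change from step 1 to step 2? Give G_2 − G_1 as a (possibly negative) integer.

(0) 4|_2 = 2^2 ↦ 3^3|_3 = 27 ⇒ 26
(1) 26|_3 = 2·3^2 + 2·3 + 2 ↦ 2·4^2 + 2·4 + 2|_4 = 42 ⇒ 41

15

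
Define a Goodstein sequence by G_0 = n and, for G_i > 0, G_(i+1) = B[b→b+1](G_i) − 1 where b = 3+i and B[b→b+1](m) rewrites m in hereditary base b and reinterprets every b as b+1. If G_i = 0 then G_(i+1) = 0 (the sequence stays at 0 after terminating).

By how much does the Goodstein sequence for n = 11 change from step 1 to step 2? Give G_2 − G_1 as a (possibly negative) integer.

8

i=0: 11 = 3^2 + 2 (b=3); 3→4: 4^2 + 2 = 18; 18−1 = 17
i=1: 17 = 4^2 + 1 (b=4); 4→5: 5^2 + 1 = 26; 26−1 = 25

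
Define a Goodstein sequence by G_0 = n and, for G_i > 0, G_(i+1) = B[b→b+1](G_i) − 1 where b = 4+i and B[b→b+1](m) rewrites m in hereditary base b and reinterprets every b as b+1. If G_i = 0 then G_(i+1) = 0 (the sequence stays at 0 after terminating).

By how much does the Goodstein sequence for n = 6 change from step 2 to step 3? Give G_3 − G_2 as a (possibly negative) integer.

0

[0] 6 ≡ 4 + 2 (base 4). Lift 5: 7. −1: 6.
[1] 6 ≡ 5 + 1 (base 5). Lift 6: 7. −1: 6.
[2] 6 ≡ 6 (base 6). Lift 7: 7. −1: 6.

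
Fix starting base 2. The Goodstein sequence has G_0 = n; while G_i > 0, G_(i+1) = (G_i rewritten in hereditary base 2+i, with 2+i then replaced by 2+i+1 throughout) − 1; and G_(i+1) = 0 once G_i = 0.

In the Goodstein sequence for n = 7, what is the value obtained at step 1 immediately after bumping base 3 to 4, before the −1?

260

step 0: 7 = 2^2 + 2 + 1; sub 3 for 2: 3^3 + 3 + 1; = 31; G_1 = 31−1 = 30
step 1: 30 = 3^3 + 3; sub 4 for 3: 4^4 + 4; = 260; G_2 = 260−1 = 259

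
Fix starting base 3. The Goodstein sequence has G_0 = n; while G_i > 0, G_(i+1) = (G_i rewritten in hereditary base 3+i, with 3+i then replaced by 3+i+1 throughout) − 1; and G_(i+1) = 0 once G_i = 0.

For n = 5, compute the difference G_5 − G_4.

-1

base 3: 5 = 3 + 2; at 4: 4 + 2 = 6; next = 5
base 4: 5 = 4 + 1; at 5: 5 + 1 = 6; next = 5
base 5: 5 = 5; at 6: 6 = 6; next = 5
base 6: 5 = 5; at 7: 5 = 5; next = 4
base 7: 4 = 4; at 8: 4 = 4; next = 3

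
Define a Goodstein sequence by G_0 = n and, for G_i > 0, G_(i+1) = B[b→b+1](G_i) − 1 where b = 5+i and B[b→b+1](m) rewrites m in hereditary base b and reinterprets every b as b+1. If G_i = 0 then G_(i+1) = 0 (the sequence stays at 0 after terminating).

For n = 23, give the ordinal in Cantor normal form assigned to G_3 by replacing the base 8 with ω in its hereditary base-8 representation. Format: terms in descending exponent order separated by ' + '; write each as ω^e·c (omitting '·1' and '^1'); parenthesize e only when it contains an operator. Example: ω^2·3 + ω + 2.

i=0: 23 = 4·5 + 3 (b=5); 5→6: 4·6 + 3 = 27; 27−1 = 26
i=1: 26 = 4·6 + 2 (b=6); 6→7: 4·7 + 2 = 30; 30−1 = 29
i=2: 29 = 4·7 + 1 (b=7); 7→8: 4·8 + 1 = 33; 33−1 = 32

ω·4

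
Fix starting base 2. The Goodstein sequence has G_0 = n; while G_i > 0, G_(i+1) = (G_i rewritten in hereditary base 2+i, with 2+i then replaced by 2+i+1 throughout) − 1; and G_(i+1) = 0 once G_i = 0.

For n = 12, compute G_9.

3138428376974

[0] 12 ≡ 2^(2 + 1) + 2^2 (base 2). Lift 3: 108. −1: 107.
[1] 107 ≡ 3^(3 + 1) + 2·3^2 + 2·3 + 2 (base 3). Lift 4: 1066. −1: 1065.
[2] 1065 ≡ 4^(4 + 1) + 2·4^2 + 2·4 + 1 (base 4). Lift 5: 15686. −1: 15685.
[3] 15685 ≡ 5^(5 + 1) + 2·5^2 + 2·5 (base 5). Lift 6: 280020. −1: 280019.
[4] 280019 ≡ 6^(6 + 1) + 2·6^2 + 6 + 5 (base 6). Lift 7: 5764911. −1: 5764910.
[5] 5764910 ≡ 7^(7 + 1) + 2·7^2 + 7 + 4 (base 7). Lift 8: 134217868. −1: 134217867.
[6] 134217867 ≡ 8^(8 + 1) + 2·8^2 + 8 + 3 (base 8). Lift 9: 3486784575. −1: 3486784574.
[7] 3486784574 ≡ 9^(9 + 1) + 2·9^2 + 9 + 2 (base 9). Lift 10: 100000000212. −1: 100000000211.
[8] 100000000211 ≡ 10^(10 + 1) + 2·10^2 + 10 + 1 (base 10). Lift 11: 3138428376975. −1: 3138428376974.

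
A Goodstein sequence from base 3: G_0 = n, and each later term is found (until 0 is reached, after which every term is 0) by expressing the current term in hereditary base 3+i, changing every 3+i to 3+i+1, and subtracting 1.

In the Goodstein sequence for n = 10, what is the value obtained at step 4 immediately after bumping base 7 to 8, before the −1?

34

10 —HB3→ 3^2 + 1 —bump→ 4^2 + 1 = 17 —(−1)→ 16
16 —HB4→ 4^2 —bump→ 5^2 = 25 —(−1)→ 24
24 —HB5→ 4·5 + 4 —bump→ 4·6 + 4 = 28 —(−1)→ 27
27 —HB6→ 4·6 + 3 —bump→ 4·7 + 3 = 31 —(−1)→ 30
30 —HB7→ 4·7 + 2 —bump→ 4·8 + 2 = 34 —(−1)→ 33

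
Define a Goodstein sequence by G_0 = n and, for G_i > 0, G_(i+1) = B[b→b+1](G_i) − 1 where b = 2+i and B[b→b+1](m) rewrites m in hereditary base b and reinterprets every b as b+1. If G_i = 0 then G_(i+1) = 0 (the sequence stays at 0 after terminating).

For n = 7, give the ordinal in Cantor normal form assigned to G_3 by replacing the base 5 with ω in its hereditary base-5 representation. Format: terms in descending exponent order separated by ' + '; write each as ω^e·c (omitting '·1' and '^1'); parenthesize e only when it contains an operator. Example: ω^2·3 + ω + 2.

step 0: 7 = 2^2 + 2 + 1; sub 3 for 2: 3^3 + 3 + 1; = 31; G_1 = 31−1 = 30
step 1: 30 = 3^3 + 3; sub 4 for 3: 4^4 + 4; = 260; G_2 = 260−1 = 259
step 2: 259 = 4^4 + 3; sub 5 for 4: 5^5 + 3; = 3128; G_3 = 3128−1 = 3127
step 3: 3127 = 5^5 + 2; sub 6 for 5: 6^6 + 2; = 46658; G_4 = 46658−1 = 46657

ω^ω + 2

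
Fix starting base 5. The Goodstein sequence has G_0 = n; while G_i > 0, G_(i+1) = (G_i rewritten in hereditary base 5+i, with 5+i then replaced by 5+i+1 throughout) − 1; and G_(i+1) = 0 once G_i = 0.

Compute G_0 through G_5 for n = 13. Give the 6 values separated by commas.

13, 14, 15, 16, 17, 17

i=0: 13 = 2·5 + 3 (b=5); 5→6: 2·6 + 3 = 15; 15−1 = 14
i=1: 14 = 2·6 + 2 (b=6); 6→7: 2·7 + 2 = 16; 16−1 = 15
i=2: 15 = 2·7 + 1 (b=7); 7→8: 2·8 + 1 = 17; 17−1 = 16
i=3: 16 = 2·8 (b=8); 8→9: 2·9 = 18; 18−1 = 17
i=4: 17 = 9 + 8 (b=9); 9→10: 10 + 8 = 18; 18−1 = 17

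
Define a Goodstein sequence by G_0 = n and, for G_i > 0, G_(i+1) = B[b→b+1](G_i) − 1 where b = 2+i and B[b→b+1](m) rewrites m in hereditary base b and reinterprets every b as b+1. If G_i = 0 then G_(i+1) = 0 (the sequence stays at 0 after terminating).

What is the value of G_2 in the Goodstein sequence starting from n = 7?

G_0=7  [base 2] 2^2 + 2 + 1  →[2↦3]→  3^3 + 3 + 1 = 31  −1 ⇒ G_1=30
G_1=30  [base 3] 3^3 + 3  →[3↦4]→  4^4 + 4 = 260  −1 ⇒ G_2=259
G_2=259  [base 4] 4^4 + 3  →[4↦5]→  5^5 + 3 = 3128  −1 ⇒ G_3=3127

259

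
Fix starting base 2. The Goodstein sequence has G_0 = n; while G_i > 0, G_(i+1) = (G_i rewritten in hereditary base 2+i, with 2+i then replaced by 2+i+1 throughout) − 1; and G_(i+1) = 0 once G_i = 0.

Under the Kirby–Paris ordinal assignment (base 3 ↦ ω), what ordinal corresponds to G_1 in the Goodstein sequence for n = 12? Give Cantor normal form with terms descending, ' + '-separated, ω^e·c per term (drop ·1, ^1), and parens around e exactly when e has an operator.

ω^(ω + 1) + ω^2·2 + ω·2 + 2

12 —HB2→ 2^(2 + 1) + 2^2 —bump→ 3^(3 + 1) + 3^3 = 108 —(−1)→ 107
107 —HB3→ 3^(3 + 1) + 2·3^2 + 2·3 + 2 —bump→ 4^(4 + 1) + 2·4^2 + 2·4 + 2 = 1066 —(−1)→ 1065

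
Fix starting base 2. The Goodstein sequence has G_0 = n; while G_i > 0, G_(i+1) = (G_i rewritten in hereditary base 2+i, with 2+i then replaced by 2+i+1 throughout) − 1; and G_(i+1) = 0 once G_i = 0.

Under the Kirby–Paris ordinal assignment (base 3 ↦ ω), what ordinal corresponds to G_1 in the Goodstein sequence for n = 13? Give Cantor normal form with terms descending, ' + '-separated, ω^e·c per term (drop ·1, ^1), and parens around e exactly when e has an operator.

base 2: 13 = 2^(2 + 1) + 2^2 + 1; at 3: 3^(3 + 1) + 3^3 + 1 = 109; next = 108
base 3: 108 = 3^(3 + 1) + 3^3; at 4: 4^(4 + 1) + 4^4 = 1280; next = 1279

ω^(ω + 1) + ω^ω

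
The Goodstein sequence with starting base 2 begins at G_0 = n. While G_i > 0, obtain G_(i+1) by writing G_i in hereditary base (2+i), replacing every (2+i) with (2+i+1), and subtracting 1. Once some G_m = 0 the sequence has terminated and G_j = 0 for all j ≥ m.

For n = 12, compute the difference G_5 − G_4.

[0] 12 ≡ 2^(2 + 1) + 2^2 (base 2). Lift 3: 108. −1: 107.
[1] 107 ≡ 3^(3 + 1) + 2·3^2 + 2·3 + 2 (base 3). Lift 4: 1066. −1: 1065.
[2] 1065 ≡ 4^(4 + 1) + 2·4^2 + 2·4 + 1 (base 4). Lift 5: 15686. −1: 15685.
[3] 15685 ≡ 5^(5 + 1) + 2·5^2 + 2·5 (base 5). Lift 6: 280020. −1: 280019.
[4] 280019 ≡ 6^(6 + 1) + 2·6^2 + 6 + 5 (base 6). Lift 7: 5764911. −1: 5764910.

5484891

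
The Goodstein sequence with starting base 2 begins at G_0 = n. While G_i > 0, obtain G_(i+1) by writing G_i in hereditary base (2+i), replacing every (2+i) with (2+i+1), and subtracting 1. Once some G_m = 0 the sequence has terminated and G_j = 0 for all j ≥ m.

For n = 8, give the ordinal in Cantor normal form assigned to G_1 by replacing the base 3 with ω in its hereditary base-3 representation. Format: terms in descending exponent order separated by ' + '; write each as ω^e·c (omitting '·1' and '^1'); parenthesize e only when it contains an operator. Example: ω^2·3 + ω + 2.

G_0 = 8. HB_2(8) = 2^(2 + 1). Bump = 81. G_1 = 80.
G_1 = 80. HB_3(80) = 2·3^3 + 2·3^2 + 2·3 + 2. Bump = 554. G_2 = 553.

ω^ω·2 + ω^2·2 + ω·2 + 2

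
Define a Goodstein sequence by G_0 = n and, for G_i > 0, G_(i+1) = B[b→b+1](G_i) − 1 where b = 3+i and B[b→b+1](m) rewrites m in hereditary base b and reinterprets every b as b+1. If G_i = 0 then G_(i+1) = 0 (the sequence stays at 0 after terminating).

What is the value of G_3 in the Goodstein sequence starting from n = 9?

(0) 9|_3 = 3^2 ↦ 4^2|_4 = 16 ⇒ 15
(1) 15|_4 = 3·4 + 3 ↦ 3·5 + 3|_5 = 18 ⇒ 17
(2) 17|_5 = 3·5 + 2 ↦ 3·6 + 2|_6 = 20 ⇒ 19
(3) 19|_6 = 3·6 + 1 ↦ 3·7 + 1|_7 = 22 ⇒ 21

19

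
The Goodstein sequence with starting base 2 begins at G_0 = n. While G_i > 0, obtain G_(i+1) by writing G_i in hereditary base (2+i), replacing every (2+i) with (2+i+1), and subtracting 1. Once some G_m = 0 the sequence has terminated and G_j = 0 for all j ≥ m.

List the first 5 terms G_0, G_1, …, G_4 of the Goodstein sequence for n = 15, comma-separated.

(0) 15|_2 = 2^(2 + 1) + 2^2 + 2 + 1 ↦ 3^(3 + 1) + 3^3 + 3 + 1|_3 = 112 ⇒ 111
(1) 111|_3 = 3^(3 + 1) + 3^3 + 3 ↦ 4^(4 + 1) + 4^4 + 4|_4 = 1284 ⇒ 1283
(2) 1283|_4 = 4^(4 + 1) + 4^4 + 3 ↦ 5^(5 + 1) + 5^5 + 3|_5 = 18753 ⇒ 18752
(3) 18752|_5 = 5^(5 + 1) + 5^5 + 2 ↦ 6^(6 + 1) + 6^6 + 2|_6 = 326594 ⇒ 326593

15, 111, 1283, 18752, 326593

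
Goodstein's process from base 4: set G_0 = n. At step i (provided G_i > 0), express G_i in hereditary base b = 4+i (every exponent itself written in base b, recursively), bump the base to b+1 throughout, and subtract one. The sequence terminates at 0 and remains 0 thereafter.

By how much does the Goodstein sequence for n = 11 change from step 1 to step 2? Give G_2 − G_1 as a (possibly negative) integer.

1

i=0: 11 = 2·4 + 3 (b=4); 4→5: 2·5 + 3 = 13; 13−1 = 12
i=1: 12 = 2·5 + 2 (b=5); 5→6: 2·6 + 2 = 14; 14−1 = 13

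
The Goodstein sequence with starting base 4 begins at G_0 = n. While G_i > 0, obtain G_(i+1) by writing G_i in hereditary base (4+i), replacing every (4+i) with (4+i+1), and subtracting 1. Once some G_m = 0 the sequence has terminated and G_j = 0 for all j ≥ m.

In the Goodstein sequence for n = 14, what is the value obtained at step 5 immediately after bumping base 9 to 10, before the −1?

step 0: 14 = 3·4 + 2; sub 5 for 4: 3·5 + 2; = 17; G_1 = 17−1 = 16
step 1: 16 = 3·5 + 1; sub 6 for 5: 3·6 + 1; = 19; G_2 = 19−1 = 18
step 2: 18 = 3·6; sub 7 for 6: 3·7; = 21; G_3 = 21−1 = 20
step 3: 20 = 2·7 + 6; sub 8 for 7: 2·8 + 6; = 22; G_4 = 22−1 = 21
step 4: 21 = 2·8 + 5; sub 9 for 8: 2·9 + 5; = 23; G_5 = 23−1 = 22
step 5: 22 = 2·9 + 4; sub 10 for 9: 2·10 + 4; = 24; G_6 = 24−1 = 23

24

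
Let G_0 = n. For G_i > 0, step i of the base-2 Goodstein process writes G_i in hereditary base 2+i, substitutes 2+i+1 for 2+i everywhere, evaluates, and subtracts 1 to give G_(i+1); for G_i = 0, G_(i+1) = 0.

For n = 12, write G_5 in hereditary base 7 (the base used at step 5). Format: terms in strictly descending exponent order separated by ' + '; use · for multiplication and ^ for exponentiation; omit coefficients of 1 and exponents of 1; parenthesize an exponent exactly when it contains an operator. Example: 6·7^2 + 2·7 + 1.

G_0=12  [base 2] 2^(2 + 1) + 2^2  →[2↦3]→  3^(3 + 1) + 3^3 = 108  −1 ⇒ G_1=107
G_1=107  [base 3] 3^(3 + 1) + 2·3^2 + 2·3 + 2  →[3↦4]→  4^(4 + 1) + 2·4^2 + 2·4 + 2 = 1066  −1 ⇒ G_2=1065
G_2=1065  [base 4] 4^(4 + 1) + 2·4^2 + 2·4 + 1  →[4↦5]→  5^(5 + 1) + 2·5^2 + 2·5 + 1 = 15686  −1 ⇒ G_3=15685
G_3=15685  [base 5] 5^(5 + 1) + 2·5^2 + 2·5  →[5↦6]→  6^(6 + 1) + 2·6^2 + 2·6 = 280020  −1 ⇒ G_4=280019
G_4=280019  [base 6] 6^(6 + 1) + 2·6^2 + 6 + 5  →[6↦7]→  7^(7 + 1) + 2·7^2 + 7 + 5 = 5764911  −1 ⇒ G_5=5764910
G_5=5764910  [base 7] 7^(7 + 1) + 2·7^2 + 7 + 4  →[7↦8]→  8^(8 + 1) + 2·8^2 + 8 + 4 = 134217868  −1 ⇒ G_6=134217867

7^(7 + 1) + 2·7^2 + 7 + 4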